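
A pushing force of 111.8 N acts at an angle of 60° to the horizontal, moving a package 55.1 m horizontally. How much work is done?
W = F·d·cosθ = (111.8)(55.1)cos(60°) = 3080 J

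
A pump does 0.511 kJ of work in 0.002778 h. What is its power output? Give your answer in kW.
Convert to SI: W = 511.0 J, t = 10.0008 s
P = W/t = 511.0/10.0008 = 51.0959 W = 0.0511 kW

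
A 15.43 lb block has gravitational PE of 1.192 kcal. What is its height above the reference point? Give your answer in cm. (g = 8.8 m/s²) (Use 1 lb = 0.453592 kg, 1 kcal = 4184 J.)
Convert to SI: m = 6.99892 kg, PE = 4987.33 J
h = PE/(mg) = 4987.33/(6.99892·8.8) = 80.9756 m = 8098 cm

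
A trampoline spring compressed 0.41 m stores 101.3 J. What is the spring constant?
k = 2·PE/x² = 2·101.3/(0.41)² = 1205 N/m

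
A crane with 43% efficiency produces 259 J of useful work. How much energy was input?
W_in = W_out/η = 259/0.43 = 602.3 J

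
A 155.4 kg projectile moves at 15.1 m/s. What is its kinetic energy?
KE = ½mv² = ½(155.4)(15.1)² = 17720 J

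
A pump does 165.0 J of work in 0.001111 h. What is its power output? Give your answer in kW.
Convert to SI: W = 165.0 J, t = 3.9996 s
P = W/t = 165.0/3.9996 = 41.2541 W = 0.04125 kW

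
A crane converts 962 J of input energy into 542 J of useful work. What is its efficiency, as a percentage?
η = W_out/W_in = 542/962 = 56.34%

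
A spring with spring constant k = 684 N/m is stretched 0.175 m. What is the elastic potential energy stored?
PE = ½kx² = ½(684)(0.175)² = 10.47 J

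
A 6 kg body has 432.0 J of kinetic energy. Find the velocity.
v = √(2·KE/m) = √(2·432.0/6) = 12.0 m/s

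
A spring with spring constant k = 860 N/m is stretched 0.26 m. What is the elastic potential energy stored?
PE = ½kx² = ½(860)(0.26)² = 29.07 J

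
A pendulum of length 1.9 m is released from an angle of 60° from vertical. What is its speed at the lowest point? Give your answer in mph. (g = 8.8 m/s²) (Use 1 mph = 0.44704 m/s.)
h = L(1 − cosθ) = 1.9(1 − cos60°) = 0.95 m
v = √(2gh) = √(2·8.8·0.95) = 4.08901 m/s = 9.147 mph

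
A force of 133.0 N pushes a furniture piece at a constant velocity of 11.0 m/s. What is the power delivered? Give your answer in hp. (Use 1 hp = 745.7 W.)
P = Fv = (133.0)(11.0) = 1463.0 W = 1.962 hp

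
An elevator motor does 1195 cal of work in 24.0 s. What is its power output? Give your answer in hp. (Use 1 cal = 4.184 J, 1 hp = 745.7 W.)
Convert to SI: W = 4999.88 J, t = 24.0 s
P = W/t = 4999.88/24.0 = 208.328 W = 0.2794 hp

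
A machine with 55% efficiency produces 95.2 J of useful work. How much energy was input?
W_in = W_out/η = 95.2/0.55 = 173.1 J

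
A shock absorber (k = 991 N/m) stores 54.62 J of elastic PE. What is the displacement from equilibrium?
x = √(2·PE/k) = √(2·54.62/991) = 0.332 m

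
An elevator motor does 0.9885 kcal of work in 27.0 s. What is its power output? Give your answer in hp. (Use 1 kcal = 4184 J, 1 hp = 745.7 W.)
Convert to SI: W = 4135.88 J, t = 27.0 s
P = W/t = 4135.88/27.0 = 153.181 W = 0.2054 hp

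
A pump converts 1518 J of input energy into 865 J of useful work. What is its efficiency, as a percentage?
η = W_out/W_in = 865/1518 = 56.98%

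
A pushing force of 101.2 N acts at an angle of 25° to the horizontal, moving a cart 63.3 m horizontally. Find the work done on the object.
W = F·d·cosθ = (101.2)(63.3)cos(25°) = 5806 J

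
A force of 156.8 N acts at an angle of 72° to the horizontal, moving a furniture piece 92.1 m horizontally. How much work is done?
W = F·d·cosθ = (156.8)(92.1)cos(72°) = 4463 J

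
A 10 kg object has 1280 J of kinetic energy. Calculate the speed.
v = √(2·KE/m) = √(2·1280/10) = 16.0 m/s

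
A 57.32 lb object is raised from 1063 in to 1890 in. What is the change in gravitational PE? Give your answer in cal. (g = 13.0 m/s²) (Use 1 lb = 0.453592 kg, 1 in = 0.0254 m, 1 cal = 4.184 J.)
Convert to SI: m = 25.9999 kg, Δh = 21.0058 m
ΔPE = mgΔh = (25.9999)(13.0)(21.0058) = 7099.93 J = 1697 cal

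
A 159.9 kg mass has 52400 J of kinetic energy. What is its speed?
v = √(2·KE/m) = √(2·52400/159.9) = 25.6 m/s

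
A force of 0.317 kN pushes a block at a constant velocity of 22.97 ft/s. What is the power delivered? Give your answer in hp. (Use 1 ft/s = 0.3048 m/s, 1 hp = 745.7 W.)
Convert to SI: F = 317.0 N, v = 7.00126 m/s
P = Fv = (317.0)(7.00126) = 2219.4 W = 2.976 hp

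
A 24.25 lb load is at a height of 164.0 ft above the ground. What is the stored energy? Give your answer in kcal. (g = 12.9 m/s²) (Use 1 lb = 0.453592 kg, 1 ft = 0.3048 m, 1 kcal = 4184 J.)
Convert to SI: m = 10.9996 kg, h = 49.9872 m
PE = mgh = (10.9996)(12.9)(49.9872) = 7092.93 J = 1.695 kcal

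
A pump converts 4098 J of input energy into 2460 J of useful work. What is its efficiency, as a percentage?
η = W_out/W_in = 2460/4098 = 60.03%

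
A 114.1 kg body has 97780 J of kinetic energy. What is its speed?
v = √(2·KE/m) = √(2·97780/114.1) = 41.4 m/s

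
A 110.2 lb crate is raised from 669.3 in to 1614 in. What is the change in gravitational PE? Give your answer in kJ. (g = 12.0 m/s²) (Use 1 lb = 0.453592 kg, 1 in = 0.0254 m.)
Convert to SI: m = 49.9858 kg, Δh = 23.9954 m
ΔPE = mgΔh = (49.9858)(12.0)(23.9954) = 14393.2 J = 14.39 kJ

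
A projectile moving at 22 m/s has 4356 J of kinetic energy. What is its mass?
m = 2·KE/v² = 2·4356/(22)² = 18.0 kg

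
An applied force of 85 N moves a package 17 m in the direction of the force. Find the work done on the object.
W = F·d = (85)(17) = 1445 J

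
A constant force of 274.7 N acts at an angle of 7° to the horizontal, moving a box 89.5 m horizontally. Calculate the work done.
W = F·d·cosθ = (274.7)(89.5)cos(7°) = 24400 J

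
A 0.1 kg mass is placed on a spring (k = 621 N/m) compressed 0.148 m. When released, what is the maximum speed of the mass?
½kx² = ½mv² ⇒ v = x√(k/m) = (0.148)√(621/0.1) = 11.66 m/s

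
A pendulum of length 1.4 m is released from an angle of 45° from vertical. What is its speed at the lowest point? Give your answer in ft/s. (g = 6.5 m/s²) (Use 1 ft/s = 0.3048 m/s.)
h = L(1 − cosθ) = 1.4(1 − cos45°) = 0.410051 m
v = √(2gh) = √(2·6.5·0.410051) = 2.30882 m/s = 7.575 ft/s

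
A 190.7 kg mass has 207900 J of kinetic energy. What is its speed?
v = √(2·KE/m) = √(2·207900/190.7) = 46.69 m/s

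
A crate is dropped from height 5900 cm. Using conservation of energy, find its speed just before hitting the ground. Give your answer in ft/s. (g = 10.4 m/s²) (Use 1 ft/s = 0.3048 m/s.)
Convert to SI: h = 59.0 m
mgh = ½mv² ⇒ v = √(2gh) = √(2·10.4·59.0) = 35.0314 m/s = 114.9 ft/s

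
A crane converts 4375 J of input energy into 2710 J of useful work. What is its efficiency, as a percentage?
η = W_out/W_in = 2710/4375 = 61.94%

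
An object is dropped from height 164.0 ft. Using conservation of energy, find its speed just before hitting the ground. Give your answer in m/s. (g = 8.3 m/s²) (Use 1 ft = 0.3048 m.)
Convert to SI: h = 49.9872 m
mgh = ½mv² ⇒ v = √(2gh) = √(2·8.3·49.9872) = 28.81 m/s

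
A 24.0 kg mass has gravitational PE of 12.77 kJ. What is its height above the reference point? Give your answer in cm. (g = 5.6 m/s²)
Convert to SI: m = 24.0 kg, PE = 12770.0 J
h = PE/(mg) = 12770.0/(24.0·5.6) = 95.0149 m = 9501 cm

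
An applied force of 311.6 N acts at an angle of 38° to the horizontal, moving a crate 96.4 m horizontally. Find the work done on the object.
W = F·d·cosθ = (311.6)(96.4)cos(38°) = 23670 J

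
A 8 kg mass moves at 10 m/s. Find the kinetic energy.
KE = ½mv² = ½(8)(10)² = 400.0 J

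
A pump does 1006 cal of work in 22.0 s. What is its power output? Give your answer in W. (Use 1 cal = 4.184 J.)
Convert to SI: W = 4209.1 J, t = 22.0 s
P = W/t = 4209.1/22.0 = 191.3 W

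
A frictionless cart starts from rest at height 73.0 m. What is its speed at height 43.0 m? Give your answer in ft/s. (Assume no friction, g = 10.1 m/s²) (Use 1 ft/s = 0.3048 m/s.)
mgh₁ = mgh₂ + ½mv² ⇒ v = √(2g(h₁−h₂)) = √(2·10.1·30.0) = 24.6171 m/s = 80.76 ft/s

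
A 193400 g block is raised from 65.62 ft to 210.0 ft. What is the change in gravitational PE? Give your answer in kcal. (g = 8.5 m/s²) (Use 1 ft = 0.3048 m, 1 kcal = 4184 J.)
Convert to SI: m = 193.4 kg, Δh = 44.007 m
ΔPE = mgΔh = (193.4)(8.5)(44.007) = 72343.1 J = 17.29 kcal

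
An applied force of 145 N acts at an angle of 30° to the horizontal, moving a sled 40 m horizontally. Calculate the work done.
W = F·d·cosθ = (145)(40)cos(30°) = 5023 J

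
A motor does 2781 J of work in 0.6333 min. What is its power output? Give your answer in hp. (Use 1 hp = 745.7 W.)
Convert to SI: W = 2781.0 J, t = 37.998 s
P = W/t = 2781.0/37.998 = 73.1881 W = 0.09815 hp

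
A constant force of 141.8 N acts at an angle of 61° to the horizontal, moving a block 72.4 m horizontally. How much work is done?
W = F·d·cosθ = (141.8)(72.4)cos(61°) = 4977 J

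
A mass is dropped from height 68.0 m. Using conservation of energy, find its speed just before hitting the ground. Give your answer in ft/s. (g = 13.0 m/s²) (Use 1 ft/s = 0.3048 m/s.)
mgh = ½mv² ⇒ v = √(2gh) = √(2·13.0·68.0) = 42.0476 m/s = 138.0 ft/s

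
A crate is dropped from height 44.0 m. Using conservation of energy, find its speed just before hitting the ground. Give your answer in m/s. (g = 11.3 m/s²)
mgh = ½mv² ⇒ v = √(2gh) = √(2·11.3·44.0) = 31.53 m/s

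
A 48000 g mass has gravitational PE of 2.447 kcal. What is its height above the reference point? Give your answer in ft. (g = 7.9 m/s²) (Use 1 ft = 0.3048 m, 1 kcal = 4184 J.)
Convert to SI: m = 48.0 kg, PE = 10238.2 J
h = PE/(mg) = 10238.2/(48.0·7.9) = 26.9996 m = 88.58 ft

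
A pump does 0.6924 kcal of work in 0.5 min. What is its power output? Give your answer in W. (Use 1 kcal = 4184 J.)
Convert to SI: W = 2897.0 J, t = 30.0 s
P = W/t = 2897.0/30.0 = 96.57 W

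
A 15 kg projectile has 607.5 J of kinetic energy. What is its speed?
v = √(2·KE/m) = √(2·607.5/15) = 9.0 m/s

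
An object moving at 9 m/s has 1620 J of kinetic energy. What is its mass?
m = 2·KE/v² = 2·1620/(9)² = 40.0 kg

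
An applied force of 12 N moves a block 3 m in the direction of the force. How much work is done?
W = F·d = (12)(3) = 36.0 J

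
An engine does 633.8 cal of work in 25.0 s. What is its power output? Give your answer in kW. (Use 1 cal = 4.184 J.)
Convert to SI: W = 2651.82 J, t = 25.0 s
P = W/t = 2651.82/25.0 = 106.073 W = 0.1061 kW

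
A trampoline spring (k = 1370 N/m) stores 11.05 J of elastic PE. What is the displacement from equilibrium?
x = √(2·PE/k) = √(2·11.05/1370) = 0.127 m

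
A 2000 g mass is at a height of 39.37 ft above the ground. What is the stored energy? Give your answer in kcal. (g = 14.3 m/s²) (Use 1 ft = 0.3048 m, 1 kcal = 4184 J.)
Convert to SI: m = 2.0 kg, h = 12.0 m
PE = mgh = (2.0)(14.3)(12.0) = 343.199 J = 0.08203 kcal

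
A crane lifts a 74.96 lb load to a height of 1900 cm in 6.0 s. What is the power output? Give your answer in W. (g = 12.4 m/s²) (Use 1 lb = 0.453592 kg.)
Convert to SI: m = 34.0013 kg, h = 19.0 m, t = 6.0 s
P = mgh/t = (34.0013)(12.4)(19.0)/6.0 = 1335 W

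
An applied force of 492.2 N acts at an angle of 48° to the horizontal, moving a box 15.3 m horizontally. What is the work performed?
W = F·d·cosθ = (492.2)(15.3)cos(48°) = 5039 J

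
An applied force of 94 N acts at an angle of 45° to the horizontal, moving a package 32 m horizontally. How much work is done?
W = F·d·cosθ = (94)(32)cos(45°) = 2127 J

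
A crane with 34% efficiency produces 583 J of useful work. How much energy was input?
W_in = W_out/η = 583/0.34 = 1715 J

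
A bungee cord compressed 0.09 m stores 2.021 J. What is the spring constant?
k = 2·PE/x² = 2·2.021/(0.09)² = 499.0 N/m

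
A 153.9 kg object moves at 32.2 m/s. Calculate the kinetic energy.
KE = ½mv² = ½(153.9)(32.2)² = 79780 J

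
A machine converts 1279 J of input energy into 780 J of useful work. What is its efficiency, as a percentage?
η = W_out/W_in = 780/1279 = 60.99%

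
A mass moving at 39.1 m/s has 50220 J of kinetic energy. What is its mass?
m = 2·KE/v² = 2·50220/(39.1)² = 65.7 kg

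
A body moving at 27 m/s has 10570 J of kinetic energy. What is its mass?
m = 2·KE/v² = 2·10570/(27)² = 29.0 kg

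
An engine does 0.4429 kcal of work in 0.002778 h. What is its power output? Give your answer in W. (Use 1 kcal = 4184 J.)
Convert to SI: W = 1853.09 J, t = 10.0008 s
P = W/t = 1853.09/10.0008 = 185.3 W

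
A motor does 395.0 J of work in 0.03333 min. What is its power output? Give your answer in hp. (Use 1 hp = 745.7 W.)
Convert to SI: W = 395.0 J, t = 1.9998 s
P = W/t = 395.0/1.9998 = 197.52 W = 0.2649 hp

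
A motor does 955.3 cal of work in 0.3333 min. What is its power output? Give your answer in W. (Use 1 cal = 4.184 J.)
Convert to SI: W = 3996.98 J, t = 19.998 s
P = W/t = 3996.98/19.998 = 199.9 W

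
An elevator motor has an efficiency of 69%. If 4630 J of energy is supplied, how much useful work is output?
W_out = η·W_in = 0.69·4630 = 3194.7 J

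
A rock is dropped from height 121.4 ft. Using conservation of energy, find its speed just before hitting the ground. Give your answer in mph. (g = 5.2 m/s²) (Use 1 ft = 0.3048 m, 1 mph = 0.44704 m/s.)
Convert to SI: h = 37.0027 m
mgh = ½mv² ⇒ v = √(2gh) = √(2·5.2·37.0027) = 19.617 m/s = 43.88 mph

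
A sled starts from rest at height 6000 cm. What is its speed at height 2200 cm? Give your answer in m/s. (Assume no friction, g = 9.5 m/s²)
Convert to SI: h₁−h₂ = 38.0 m
mgh₁ = mgh₂ + ½mv² ⇒ v = √(2g(h₁−h₂)) = √(2·9.5·38.0) = 26.87 m/s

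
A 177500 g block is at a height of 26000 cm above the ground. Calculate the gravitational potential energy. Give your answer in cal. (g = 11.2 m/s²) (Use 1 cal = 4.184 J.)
Convert to SI: m = 177.5 kg, h = 260.0 m
PE = mgh = (177.5)(11.2)(260.0) = 516880 J = 123500 cal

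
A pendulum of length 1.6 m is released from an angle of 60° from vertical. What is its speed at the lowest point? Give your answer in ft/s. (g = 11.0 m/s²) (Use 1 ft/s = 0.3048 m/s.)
h = L(1 − cosθ) = 1.6(1 − cos60°) = 0.8 m
v = √(2gh) = √(2·11.0·0.8) = 4.19524 m/s = 13.76 ft/s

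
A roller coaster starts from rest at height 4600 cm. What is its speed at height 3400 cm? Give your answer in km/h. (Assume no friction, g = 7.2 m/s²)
Convert to SI: h₁−h₂ = 12.0 m
mgh₁ = mgh₂ + ½mv² ⇒ v = √(2g(h₁−h₂)) = √(2·7.2·12.0) = 13.1453 m/s = 47.32 km/h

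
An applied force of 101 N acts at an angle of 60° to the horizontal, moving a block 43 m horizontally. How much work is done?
W = F·d·cosθ = (101)(43)cos(60°) = 2172 J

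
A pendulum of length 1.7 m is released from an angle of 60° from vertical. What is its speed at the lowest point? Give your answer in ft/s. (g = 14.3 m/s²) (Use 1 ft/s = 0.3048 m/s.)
h = L(1 − cosθ) = 1.7(1 − cos60°) = 0.85 m
v = √(2gh) = √(2·14.3·0.85) = 4.93052 m/s = 16.18 ft/s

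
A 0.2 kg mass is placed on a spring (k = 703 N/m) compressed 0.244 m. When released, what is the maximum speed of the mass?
½kx² = ½mv² ⇒ v = x√(k/m) = (0.244)√(703/0.2) = 14.47 m/s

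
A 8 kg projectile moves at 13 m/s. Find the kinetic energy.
KE = ½mv² = ½(8)(13)² = 676.0 J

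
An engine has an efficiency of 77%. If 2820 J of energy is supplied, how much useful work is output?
W_out = η·W_in = 0.77·2820 = 2171.4 J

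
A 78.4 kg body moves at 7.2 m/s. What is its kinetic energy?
KE = ½mv² = ½(78.4)(7.2)² = 2032 J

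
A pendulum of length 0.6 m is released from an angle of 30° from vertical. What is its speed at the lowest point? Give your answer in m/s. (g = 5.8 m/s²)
h = L(1 − cosθ) = 0.6(1 − cos30°) = 0.0803848 m
v = √(2gh) = √(2·5.8·0.0803848) = 0.9656 m/s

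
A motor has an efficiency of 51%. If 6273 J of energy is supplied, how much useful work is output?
W_out = η·W_in = 0.51·6273 = 3199.23 J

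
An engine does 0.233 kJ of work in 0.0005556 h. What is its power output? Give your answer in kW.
Convert to SI: W = 233.0 J, t = 2.00016 s
P = W/t = 233.0/2.00016 = 116.491 W = 0.1165 kW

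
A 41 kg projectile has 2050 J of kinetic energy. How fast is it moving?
v = √(2·KE/m) = √(2·2050/41) = 10.0 m/s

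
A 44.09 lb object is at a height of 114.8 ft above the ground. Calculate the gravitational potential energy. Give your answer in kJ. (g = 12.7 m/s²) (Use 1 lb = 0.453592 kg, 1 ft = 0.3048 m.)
Convert to SI: m = 19.9989 kg, h = 34.991 m
PE = mgh = (19.9989)(12.7)(34.991) = 8887.22 J = 8.887 kJ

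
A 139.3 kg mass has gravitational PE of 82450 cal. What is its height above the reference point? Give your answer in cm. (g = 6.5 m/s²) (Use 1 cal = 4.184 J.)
Convert to SI: m = 139.3 kg, PE = 344971 J
h = PE/(mg) = 344971/(139.3·6.5) = 380.994 m = 38100 cm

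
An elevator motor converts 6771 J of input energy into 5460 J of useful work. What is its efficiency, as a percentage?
η = W_out/W_in = 5460/6771 = 80.64%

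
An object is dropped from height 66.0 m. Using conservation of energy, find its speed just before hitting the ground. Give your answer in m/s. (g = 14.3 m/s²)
mgh = ½mv² ⇒ v = √(2gh) = √(2·14.3·66.0) = 43.45 m/s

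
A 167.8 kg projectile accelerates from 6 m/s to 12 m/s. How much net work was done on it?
W = ΔKE = ½m(v₂² − v₁²) = ½(167.8)(12² − 6²) = 9061.2 J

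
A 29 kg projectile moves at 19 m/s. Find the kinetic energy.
KE = ½mv² = ½(29)(19)² = 5234.5 J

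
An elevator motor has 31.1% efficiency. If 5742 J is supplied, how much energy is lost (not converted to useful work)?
W_lost = W_in(1 − η) = 5742·(1 − 0.311) = 3956 J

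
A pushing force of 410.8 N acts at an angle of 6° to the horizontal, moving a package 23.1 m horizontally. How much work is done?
W = F·d·cosθ = (410.8)(23.1)cos(6°) = 9437 J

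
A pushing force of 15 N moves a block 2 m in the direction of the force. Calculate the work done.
W = F·d = (15)(2) = 30.0 J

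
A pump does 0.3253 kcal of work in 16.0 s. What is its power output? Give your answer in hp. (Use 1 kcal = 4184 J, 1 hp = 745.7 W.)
Convert to SI: W = 1361.06 J, t = 16.0 s
P = W/t = 1361.06/16.0 = 85.066 W = 0.1141 hp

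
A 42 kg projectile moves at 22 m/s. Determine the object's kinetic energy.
KE = ½mv² = ½(42)(22)² = 10164.0 J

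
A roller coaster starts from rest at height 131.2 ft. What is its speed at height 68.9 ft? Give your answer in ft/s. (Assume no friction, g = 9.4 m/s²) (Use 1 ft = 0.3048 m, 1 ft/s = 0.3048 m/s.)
Convert to SI: h₁−h₂ = 18.989 m
mgh₁ = mgh₂ + ½mv² ⇒ v = √(2g(h₁−h₂)) = √(2·9.4·18.989) = 18.8943 m/s = 61.99 ft/s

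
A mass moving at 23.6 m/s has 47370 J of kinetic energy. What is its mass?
m = 2·KE/v² = 2·47370/(23.6)² = 170.1 kg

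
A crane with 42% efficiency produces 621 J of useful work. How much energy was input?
W_in = W_out/η = 621/0.42 = 1479 J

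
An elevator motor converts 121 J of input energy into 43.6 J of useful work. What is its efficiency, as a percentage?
η = W_out/W_in = 43.6/121 = 36.03%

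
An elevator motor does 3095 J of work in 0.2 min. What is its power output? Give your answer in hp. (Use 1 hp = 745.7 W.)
Convert to SI: W = 3095.0 J, t = 12.0 s
P = W/t = 3095.0/12.0 = 257.917 W = 0.3459 hp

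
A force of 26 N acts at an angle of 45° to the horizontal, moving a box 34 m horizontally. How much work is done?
W = F·d·cosθ = (26)(34)cos(45°) = 625.1 J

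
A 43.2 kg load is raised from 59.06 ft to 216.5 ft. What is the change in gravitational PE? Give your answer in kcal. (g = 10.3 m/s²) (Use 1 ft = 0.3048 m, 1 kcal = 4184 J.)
Convert to SI: m = 43.2 kg, Δh = 47.9877 m
ΔPE = mgΔh = (43.2)(10.3)(47.9877) = 21352.6 J = 5.103 kcal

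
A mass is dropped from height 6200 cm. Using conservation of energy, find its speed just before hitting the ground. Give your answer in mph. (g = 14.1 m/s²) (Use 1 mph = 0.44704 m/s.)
Convert to SI: h = 62.0 m
mgh = ½mv² ⇒ v = √(2gh) = √(2·14.1·62.0) = 41.81387 m/s = 93.53 mph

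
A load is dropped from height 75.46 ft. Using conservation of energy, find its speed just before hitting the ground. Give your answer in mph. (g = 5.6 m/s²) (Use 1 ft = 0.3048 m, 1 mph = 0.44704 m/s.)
Convert to SI: h = 23.0002 m
mgh = ½mv² ⇒ v = √(2gh) = √(2·5.6·23.0002) = 16.05 m/s = 35.9 mph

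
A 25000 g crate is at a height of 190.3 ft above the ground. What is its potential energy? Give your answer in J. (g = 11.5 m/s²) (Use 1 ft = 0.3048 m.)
Convert to SI: m = 25.0 kg, h = 58.0034 m
PE = mgh = (25.0)(11.5)(58.0034) = 16680 J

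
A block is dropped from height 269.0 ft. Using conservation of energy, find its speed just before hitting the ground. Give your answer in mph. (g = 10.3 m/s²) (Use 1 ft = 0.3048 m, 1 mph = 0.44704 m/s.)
Convert to SI: h = 81.9912 m
mgh = ½mv² ⇒ v = √(2gh) = √(2·10.3·81.9912) = 41.0977 m/s = 91.93 mph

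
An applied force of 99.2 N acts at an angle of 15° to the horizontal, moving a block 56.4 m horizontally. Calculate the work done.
W = F·d·cosθ = (99.2)(56.4)cos(15°) = 5404 J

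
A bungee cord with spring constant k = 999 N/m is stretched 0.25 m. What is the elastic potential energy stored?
PE = ½kx² = ½(999)(0.25)² = 31.22 J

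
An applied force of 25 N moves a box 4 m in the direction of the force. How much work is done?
W = F·d = (25)(4) = 100.0 J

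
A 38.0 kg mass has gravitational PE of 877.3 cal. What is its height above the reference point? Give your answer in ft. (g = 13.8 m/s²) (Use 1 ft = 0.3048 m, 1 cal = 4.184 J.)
Convert to SI: m = 38.0 kg, PE = 3670.62 J
h = PE/(mg) = 3670.62/(38.0·13.8) = 6.99966 m = 22.96 ft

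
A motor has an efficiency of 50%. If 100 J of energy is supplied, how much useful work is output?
W_out = η·W_in = 0.5·100 = 50.0 J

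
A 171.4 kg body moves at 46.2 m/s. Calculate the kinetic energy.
KE = ½mv² = ½(171.4)(46.2)² = 182900 J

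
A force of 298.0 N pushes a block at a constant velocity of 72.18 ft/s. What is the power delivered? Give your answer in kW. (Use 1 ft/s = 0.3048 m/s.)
Convert to SI: F = 298.0 N, v = 22.0005 m/s
P = Fv = (298.0)(22.0005) = 6556.14 W = 6.556 kW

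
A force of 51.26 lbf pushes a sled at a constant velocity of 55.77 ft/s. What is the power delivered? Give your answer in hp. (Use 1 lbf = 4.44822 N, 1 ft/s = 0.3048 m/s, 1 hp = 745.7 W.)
Convert to SI: F = 228.016 N, v = 16.9987 m/s
P = Fv = (228.016)(16.9987) = 3875.97 W = 5.198 hp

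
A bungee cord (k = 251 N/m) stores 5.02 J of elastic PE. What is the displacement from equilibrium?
x = √(2·PE/k) = √(2·5.02/251) = 0.2 m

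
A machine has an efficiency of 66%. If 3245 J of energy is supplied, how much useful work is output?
W_out = η·W_in = 0.66·3245 = 2141.7 J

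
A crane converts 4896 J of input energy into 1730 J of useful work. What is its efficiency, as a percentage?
η = W_out/W_in = 1730/4896 = 35.33%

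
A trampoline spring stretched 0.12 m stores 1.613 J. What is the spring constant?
k = 2·PE/x² = 2·1.613/(0.12)² = 224.0 N/m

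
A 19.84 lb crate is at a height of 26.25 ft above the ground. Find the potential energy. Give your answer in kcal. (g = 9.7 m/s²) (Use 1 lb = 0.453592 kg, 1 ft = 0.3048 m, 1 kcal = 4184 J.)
Convert to SI: m = 8.99927 kg, h = 8.001 m
PE = mgh = (8.99927)(9.7)(8.001) = 698.43 J = 0.1669 kcal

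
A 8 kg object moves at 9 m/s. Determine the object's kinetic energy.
KE = ½mv² = ½(8)(9)² = 324.0 J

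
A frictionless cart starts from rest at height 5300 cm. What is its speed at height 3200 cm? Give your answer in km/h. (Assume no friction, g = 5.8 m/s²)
Convert to SI: h₁−h₂ = 21.0 m
mgh₁ = mgh₂ + ½mv² ⇒ v = √(2g(h₁−h₂)) = √(2·5.8·21.0) = 15.6077 m/s = 56.19 km/h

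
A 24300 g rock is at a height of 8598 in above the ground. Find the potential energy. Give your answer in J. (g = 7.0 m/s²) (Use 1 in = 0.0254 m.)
Convert to SI: m = 24.3 kg, h = 218.389 m
PE = mgh = (24.3)(7.0)(218.389) = 37150 J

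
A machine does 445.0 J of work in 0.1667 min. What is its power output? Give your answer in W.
Convert to SI: W = 445.0 J, t = 10.002 s
P = W/t = 445.0/10.002 = 44.49 W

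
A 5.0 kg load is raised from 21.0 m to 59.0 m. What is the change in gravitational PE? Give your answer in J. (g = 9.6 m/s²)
ΔPE = mgΔh = (5.0)(9.6)(38.0) = 1824 J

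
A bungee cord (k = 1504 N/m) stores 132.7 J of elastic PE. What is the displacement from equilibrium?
x = √(2·PE/k) = √(2·132.7/1504) = 0.4201 m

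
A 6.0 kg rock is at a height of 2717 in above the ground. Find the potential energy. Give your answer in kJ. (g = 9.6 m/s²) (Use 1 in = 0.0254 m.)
Convert to SI: m = 6.0 kg, h = 69.0118 m
PE = mgh = (6.0)(9.6)(69.0118) = 3975.08 J = 3.975 kJ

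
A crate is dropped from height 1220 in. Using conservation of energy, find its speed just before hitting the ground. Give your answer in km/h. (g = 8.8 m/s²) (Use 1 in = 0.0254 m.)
Convert to SI: h = 30.988 m
mgh = ½mv² ⇒ v = √(2gh) = √(2·8.8·30.988) = 23.3536 m/s = 84.07 km/h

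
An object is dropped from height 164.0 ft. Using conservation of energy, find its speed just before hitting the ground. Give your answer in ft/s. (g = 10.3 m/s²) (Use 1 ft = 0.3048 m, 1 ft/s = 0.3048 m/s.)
Convert to SI: h = 49.9872 m
mgh = ½mv² ⇒ v = √(2gh) = √(2·10.3·49.9872) = 32.0895 m/s = 105.3 ft/s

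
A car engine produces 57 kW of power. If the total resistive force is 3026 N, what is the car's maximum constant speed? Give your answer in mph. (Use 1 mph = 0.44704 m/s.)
P = Fv ⇒ v = P/F = 57000 W/3026.0 N = 18.8367 m/s = 42.14 mph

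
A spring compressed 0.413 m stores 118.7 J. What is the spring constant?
k = 2·PE/x² = 2·118.7/(0.413)² = 1392 N/m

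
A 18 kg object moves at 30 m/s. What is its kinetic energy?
KE = ½mv² = ½(18)(30)² = 8100.0 J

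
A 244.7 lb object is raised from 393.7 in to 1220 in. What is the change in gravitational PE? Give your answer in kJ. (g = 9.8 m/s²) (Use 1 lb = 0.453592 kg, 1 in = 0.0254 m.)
Convert to SI: m = 110.994 kg, Δh = 20.988 m
ΔPE = mgΔh = (110.994)(9.8)(20.988) = 22829.5 J = 22.83 kJ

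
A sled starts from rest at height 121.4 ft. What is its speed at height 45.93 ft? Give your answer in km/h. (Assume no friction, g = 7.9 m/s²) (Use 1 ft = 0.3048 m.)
Convert to SI: h₁−h₂ = 23.0033 m
mgh₁ = mgh₂ + ½mv² ⇒ v = √(2g(h₁−h₂)) = √(2·7.9·23.0033) = 19.0644 m/s = 68.63 km/h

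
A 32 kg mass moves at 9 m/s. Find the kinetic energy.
KE = ½mv² = ½(32)(9)² = 1296.0 J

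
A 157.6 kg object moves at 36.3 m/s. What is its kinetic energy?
KE = ½mv² = ½(157.6)(36.3)² = 103800 J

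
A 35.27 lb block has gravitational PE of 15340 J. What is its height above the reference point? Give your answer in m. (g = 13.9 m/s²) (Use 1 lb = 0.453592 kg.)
Convert to SI: m = 15.9982 kg, PE = 15340.0 J
h = PE/(mg) = 15340.0/(15.9982·13.9) = 68.98 m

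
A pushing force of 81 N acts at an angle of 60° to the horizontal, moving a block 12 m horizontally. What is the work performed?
W = F·d·cosθ = (81)(12)cos(60°) = 486.0 J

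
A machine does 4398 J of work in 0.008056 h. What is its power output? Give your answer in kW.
Convert to SI: W = 4398.0 J, t = 29.0016 s
P = W/t = 4398.0/29.0016 = 151.647 W = 0.1516 kW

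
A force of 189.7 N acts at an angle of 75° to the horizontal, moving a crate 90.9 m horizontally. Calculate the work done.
W = F·d·cosθ = (189.7)(90.9)cos(75°) = 4463 J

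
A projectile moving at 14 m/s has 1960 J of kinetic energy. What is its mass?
m = 2·KE/v² = 2·1960/(14)² = 20.0 kg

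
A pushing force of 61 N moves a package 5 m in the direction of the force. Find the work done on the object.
W = F·d = (61)(5) = 305.0 J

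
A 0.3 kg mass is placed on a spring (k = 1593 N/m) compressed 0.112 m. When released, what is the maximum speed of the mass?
½kx² = ½mv² ⇒ v = x√(k/m) = (0.112)√(1593/0.3) = 8.161 m/s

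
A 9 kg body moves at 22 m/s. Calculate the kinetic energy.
KE = ½mv² = ½(9)(22)² = 2178.0 J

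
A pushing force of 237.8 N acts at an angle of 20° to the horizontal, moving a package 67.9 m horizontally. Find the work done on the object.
W = F·d·cosθ = (237.8)(67.9)cos(20°) = 15170 J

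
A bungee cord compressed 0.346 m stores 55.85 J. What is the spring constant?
k = 2·PE/x² = 2·55.85/(0.346)² = 933.0 N/m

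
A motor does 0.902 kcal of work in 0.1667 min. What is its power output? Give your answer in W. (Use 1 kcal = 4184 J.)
Convert to SI: W = 3773.97 J, t = 10.002 s
P = W/t = 3773.97/10.002 = 377.3 W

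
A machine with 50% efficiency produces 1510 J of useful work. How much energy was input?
W_in = W_out/η = 1510/0.5 = 3020 J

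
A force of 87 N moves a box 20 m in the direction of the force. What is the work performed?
W = F·d = (87)(20) = 1740 J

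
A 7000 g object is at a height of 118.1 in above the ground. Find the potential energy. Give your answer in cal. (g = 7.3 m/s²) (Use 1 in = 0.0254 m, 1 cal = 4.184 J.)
Convert to SI: m = 7.0 kg, h = 2.99974 m
PE = mgh = (7.0)(7.3)(2.99974) = 153.287 J = 36.64 cal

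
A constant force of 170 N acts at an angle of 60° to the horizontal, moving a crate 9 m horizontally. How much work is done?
W = F·d·cosθ = (170)(9)cos(60°) = 765.0 J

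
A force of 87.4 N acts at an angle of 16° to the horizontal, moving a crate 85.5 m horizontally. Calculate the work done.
W = F·d·cosθ = (87.4)(85.5)cos(16°) = 7183 J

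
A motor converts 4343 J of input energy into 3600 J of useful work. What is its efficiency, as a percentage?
η = W_out/W_in = 3600/4343 = 82.89%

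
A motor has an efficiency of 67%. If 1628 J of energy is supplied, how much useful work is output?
W_out = η·W_in = 0.67·1628 = 1090.76 J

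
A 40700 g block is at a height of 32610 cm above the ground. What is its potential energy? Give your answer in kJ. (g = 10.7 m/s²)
Convert to SI: m = 40.7 kg, h = 326.1 m
PE = mgh = (40.7)(10.7)(326.1) = 142013 J = 142.0 kJ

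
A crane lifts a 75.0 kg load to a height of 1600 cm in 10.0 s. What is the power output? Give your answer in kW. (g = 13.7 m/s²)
Convert to SI: m = 75.0 kg, h = 16.0 m, t = 10.0 s
P = mgh/t = (75.0)(13.7)(16.0)/10.0 = 1644.0 W = 1.644 kW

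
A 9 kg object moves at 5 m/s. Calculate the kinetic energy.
KE = ½mv² = ½(9)(5)² = 112.5 J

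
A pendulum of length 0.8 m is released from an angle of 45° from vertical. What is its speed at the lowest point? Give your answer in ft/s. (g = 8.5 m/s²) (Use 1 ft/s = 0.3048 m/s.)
h = L(1 − cosθ) = 0.8(1 − cos45°) = 0.234315 m
v = √(2gh) = √(2·8.5·0.234315) = 1.99583 m/s = 6.548 ft/s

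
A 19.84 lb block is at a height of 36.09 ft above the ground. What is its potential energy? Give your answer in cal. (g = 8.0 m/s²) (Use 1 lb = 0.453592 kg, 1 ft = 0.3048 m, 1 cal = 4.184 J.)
Convert to SI: m = 8.99927 kg, h = 11.0002 m
PE = mgh = (8.99927)(8.0)(11.0002) = 791.952 J = 189.3 cal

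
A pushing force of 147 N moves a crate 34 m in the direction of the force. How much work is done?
W = F·d = (147)(34) = 4998 J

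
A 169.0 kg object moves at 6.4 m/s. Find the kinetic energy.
KE = ½mv² = ½(169.0)(6.4)² = 3461 J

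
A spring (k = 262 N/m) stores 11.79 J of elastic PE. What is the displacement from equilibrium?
x = √(2·PE/k) = √(2·11.79/262) = 0.3 m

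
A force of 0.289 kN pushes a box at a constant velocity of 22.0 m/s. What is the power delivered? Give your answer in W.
Convert to SI: F = 289.0 N, v = 22.0 m/s
P = Fv = (289.0)(22.0) = 6358 W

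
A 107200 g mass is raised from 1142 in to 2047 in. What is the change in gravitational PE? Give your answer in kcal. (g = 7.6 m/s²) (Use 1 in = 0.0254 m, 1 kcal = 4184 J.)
Convert to SI: m = 107.2 kg, Δh = 22.987 m
ΔPE = mgΔh = (107.2)(7.6)(22.987) = 18728.0 J = 4.476 kcal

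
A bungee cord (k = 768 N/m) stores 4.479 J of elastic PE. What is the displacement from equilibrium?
x = √(2·PE/k) = √(2·4.479/768) = 0.108 m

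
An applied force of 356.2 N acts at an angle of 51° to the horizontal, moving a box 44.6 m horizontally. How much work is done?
W = F·d·cosθ = (356.2)(44.6)cos(51°) = 9998 J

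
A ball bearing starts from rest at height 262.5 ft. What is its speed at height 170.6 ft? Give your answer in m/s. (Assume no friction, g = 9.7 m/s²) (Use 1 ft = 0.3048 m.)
Convert to SI: h₁−h₂ = 28.0111 m
mgh₁ = mgh₂ + ½mv² ⇒ v = √(2g(h₁−h₂)) = √(2·9.7·28.0111) = 23.31 m/s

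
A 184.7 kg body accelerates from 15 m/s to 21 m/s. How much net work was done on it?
W = ΔKE = ½m(v₂² − v₁²) = ½(184.7)(21² − 15²) = 19947.6 J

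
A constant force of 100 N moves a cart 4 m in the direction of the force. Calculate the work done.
W = F·d = (100)(4) = 400.0 J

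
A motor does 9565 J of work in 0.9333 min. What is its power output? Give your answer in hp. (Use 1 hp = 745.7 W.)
Convert to SI: W = 9565.0 J, t = 55.998 s
P = W/t = 9565.0/55.998 = 170.81 W = 0.2291 hp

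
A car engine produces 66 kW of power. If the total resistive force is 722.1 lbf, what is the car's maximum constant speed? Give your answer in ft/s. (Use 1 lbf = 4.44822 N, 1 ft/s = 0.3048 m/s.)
Convert to SI: F = 3212.06 N
P = Fv ⇒ v = P/F = 66000 W/3212.06 N = 20.5476 m/s = 67.41 ft/s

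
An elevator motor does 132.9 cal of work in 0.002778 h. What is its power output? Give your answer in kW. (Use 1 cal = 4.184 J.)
Convert to SI: W = 556.054 J, t = 10.0008 s
P = W/t = 556.054/10.0008 = 55.6009 W = 0.0556 kW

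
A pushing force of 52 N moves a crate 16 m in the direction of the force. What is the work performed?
W = F·d = (52)(16) = 832.0 J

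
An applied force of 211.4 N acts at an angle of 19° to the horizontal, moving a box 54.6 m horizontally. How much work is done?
W = F·d·cosθ = (211.4)(54.6)cos(19°) = 10910 J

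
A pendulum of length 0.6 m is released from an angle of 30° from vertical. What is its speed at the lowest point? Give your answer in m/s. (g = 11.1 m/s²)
h = L(1 − cosθ) = 0.6(1 − cos30°) = 0.0803848 m
v = √(2gh) = √(2·11.1·0.0803848) = 1.336 m/s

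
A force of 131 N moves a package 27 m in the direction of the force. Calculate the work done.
W = F·d = (131)(27) = 3537 J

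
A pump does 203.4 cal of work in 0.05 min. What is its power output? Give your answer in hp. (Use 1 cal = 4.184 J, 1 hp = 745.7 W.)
Convert to SI: W = 851.026 J, t = 3.0 s
P = W/t = 851.026/3.0 = 283.675 W = 0.3804 hp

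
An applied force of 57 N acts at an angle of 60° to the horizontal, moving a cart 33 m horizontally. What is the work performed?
W = F·d·cosθ = (57)(33)cos(60°) = 940.5 J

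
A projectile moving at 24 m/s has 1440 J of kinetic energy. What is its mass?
m = 2·KE/v² = 2·1440/(24)² = 5.0 kg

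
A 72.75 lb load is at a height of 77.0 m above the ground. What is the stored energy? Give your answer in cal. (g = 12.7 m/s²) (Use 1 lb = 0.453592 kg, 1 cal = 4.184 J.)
Convert to SI: m = 32.9988 kg, h = 77.0 m
PE = mgh = (32.9988)(12.7)(77.0) = 32269.5 J = 7713 cal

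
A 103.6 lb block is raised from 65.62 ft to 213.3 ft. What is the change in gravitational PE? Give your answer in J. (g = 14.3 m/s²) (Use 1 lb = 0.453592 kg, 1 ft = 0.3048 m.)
Convert to SI: m = 46.9921 kg, Δh = 45.0129 m
ΔPE = mgΔh = (46.9921)(14.3)(45.0129) = 30250 J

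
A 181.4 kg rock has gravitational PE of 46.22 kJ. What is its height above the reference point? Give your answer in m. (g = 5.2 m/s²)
Convert to SI: m = 181.4 kg, PE = 46220.0 J
h = PE/(mg) = 46220.0/(181.4·5.2) = 49.0 m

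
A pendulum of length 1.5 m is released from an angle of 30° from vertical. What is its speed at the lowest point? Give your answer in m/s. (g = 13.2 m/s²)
h = L(1 − cosθ) = 1.5(1 − cos30°) = 0.200962 m
v = √(2gh) = √(2·13.2·0.200962) = 2.303 m/s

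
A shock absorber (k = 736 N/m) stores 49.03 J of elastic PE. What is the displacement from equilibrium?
x = √(2·PE/k) = √(2·49.03/736) = 0.365 m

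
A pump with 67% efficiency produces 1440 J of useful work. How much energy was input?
W_in = W_out/η = 1440/0.67 = 2149 J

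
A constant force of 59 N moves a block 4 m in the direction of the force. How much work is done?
W = F·d = (59)(4) = 236.0 J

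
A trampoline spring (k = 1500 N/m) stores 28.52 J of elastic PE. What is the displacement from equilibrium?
x = √(2·PE/k) = √(2·28.52/1500) = 0.195 m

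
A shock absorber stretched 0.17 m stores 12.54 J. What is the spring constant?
k = 2·PE/x² = 2·12.54/(0.17)² = 867.8 N/m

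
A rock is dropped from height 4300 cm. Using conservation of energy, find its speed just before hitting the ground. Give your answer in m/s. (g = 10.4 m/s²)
Convert to SI: h = 43.0 m
mgh = ½mv² ⇒ v = √(2gh) = √(2·10.4·43.0) = 29.91 m/s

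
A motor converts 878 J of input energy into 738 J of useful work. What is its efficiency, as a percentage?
η = W_out/W_in = 738/878 = 84.05%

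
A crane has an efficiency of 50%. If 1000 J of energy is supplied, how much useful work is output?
W_out = η·W_in = 0.5·1000 = 500.0 J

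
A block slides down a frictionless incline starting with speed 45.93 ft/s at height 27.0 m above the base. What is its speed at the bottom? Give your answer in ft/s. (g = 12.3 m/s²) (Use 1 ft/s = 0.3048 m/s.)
Convert to SI: v₀ = 13.9995 m/s, h = 27.0 m
½mv₀² + mgh = ½mv² ⇒ v = √(v₀² + 2gh) = √(13.9995² + 2·12.3·27.0) = 29.3289 m/s = 96.22 ft/s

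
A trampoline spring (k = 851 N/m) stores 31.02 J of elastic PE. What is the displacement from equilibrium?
x = √(2·PE/k) = √(2·31.02/851) = 0.27 m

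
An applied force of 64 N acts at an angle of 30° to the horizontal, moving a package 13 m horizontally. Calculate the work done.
W = F·d·cosθ = (64)(13)cos(30°) = 720.5 J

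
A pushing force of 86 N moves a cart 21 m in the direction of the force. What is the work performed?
W = F·d = (86)(21) = 1806 J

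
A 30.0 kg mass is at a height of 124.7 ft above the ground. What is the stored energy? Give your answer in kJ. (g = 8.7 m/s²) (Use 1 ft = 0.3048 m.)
Convert to SI: m = 30.0 kg, h = 38.0086 m
PE = mgh = (30.0)(8.7)(38.0086) = 9920.23 J = 9.92 kJ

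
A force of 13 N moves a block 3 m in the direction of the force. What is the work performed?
W = F·d = (13)(3) = 39.0 J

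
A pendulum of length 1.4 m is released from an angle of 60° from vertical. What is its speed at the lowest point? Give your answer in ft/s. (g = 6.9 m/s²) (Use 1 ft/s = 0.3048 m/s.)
h = L(1 − cosθ) = 1.4(1 − cos60°) = 0.7 m
v = √(2gh) = √(2·6.9·0.7) = 3.10805 m/s = 10.2 ft/s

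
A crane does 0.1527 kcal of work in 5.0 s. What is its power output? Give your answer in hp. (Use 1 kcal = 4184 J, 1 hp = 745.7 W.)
Convert to SI: W = 638.897 J, t = 5.0 s
P = W/t = 638.897/5.0 = 127.779 W = 0.1714 hp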